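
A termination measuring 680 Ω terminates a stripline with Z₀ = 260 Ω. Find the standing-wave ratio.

VSWR ≈ 2.62

Γ = (680 − 260)/(680 + 260) = 0.447
VSWR = (1 + 0.447)/(1 − 0.447)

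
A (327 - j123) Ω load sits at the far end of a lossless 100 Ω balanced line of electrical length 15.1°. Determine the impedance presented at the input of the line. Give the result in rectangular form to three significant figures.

tan(βl) = tan(15.1°) = 0.27
Z_in = Z_0·(Z_L + jZ_0·tanβl)/(Z_0 + jZ_L·tanβl)
     = 100·(327 − j96)/(133 + j88.2)

Z_in ≈ 137 − j163 Ω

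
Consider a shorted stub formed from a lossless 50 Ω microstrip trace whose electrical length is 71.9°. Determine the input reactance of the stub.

tan(βl) = 3.06
For a shorted stub, Z_in = jZ_0·tan(βl)

X_in ≈ 153 Ω (inductive)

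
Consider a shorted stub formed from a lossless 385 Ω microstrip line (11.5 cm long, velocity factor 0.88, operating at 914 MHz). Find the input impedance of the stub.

Z_in ≈ −j287 Ω

λ = v/f = 0.88·c / 914 MHz = 0.289 m
βl = 2π·l/λ = 2π × 0.398 = 143°
tan(βl) = -0.745
For a shorted stub, Z_in = jZ_0·tan(βl)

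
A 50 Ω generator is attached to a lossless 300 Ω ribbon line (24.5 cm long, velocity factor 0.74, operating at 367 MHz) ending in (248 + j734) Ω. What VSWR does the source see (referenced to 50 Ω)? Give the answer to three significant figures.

λ = v/f = 0.74·c / 367 MHz = 0.605 m
βl = 2π·l/λ = 2π × 0.405 = 146°
tan(βl) = -0.679
Z_in = Z_0·(Z_L + jZ_0·tanβl)/(Z_0 + jZ_L·tanβl) = 49 + j209 Ω
Γ_s = (Z_in − Z_s)/(Z_in + Z_s) = (-1.04 + j209)/(99 + j209), |Γ_s| = 0.904
VSWR = (1 + |Γ_s|)/(1 − |Γ_s|)

VSWR ≈ 19.9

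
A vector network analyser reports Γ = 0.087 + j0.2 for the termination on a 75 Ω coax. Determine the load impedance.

Z_L = Z_0·(1 + Γ)/(1 − Γ) = 75·(1.09 + j0.2)/(0.913 − j0.2)

Z_L ≈ 81.8 + j34.3 Ω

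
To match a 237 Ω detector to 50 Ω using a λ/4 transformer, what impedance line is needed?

Z_qwt = √(Z_0·R_L) = √(50 × 237) = √11850

Z_qwt ≈ 109 Ω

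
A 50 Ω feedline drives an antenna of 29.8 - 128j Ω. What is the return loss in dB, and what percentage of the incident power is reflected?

RL ≈ 1.32 dB; 73.8% of incident power reflected

Γ = (-20.2 − j128)/(79.8 − j128), |Γ| = 0.859
RL = −20·log₁₀(0.859) = 1.32 dB
P_refl/P_inc = |Γ|² = 0.738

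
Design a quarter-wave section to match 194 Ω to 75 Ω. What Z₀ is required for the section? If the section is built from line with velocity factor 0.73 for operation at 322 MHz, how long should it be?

Z_qwt = √(Z_0·R_L) = √(75 × 194) = √14550
λ = 0.73·c/f = 0.68 m, so l = λ/4 = 0.17 m

Z_qwt ≈ 121 Ω; length ≈ 17 cm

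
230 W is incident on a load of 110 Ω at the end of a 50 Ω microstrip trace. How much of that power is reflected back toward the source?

P_reflected ≈ 32.3 W

Γ = (110 − 50)/(110 + 50) = 0.375
|Γ|² = 0.141
P_refl = |Γ|²·P_inc = 32.3 W, P_del = (1 − |Γ|²)·P_inc = 198 W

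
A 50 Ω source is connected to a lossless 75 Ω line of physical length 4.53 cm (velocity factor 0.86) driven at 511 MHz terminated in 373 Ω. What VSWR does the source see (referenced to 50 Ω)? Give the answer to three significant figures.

VSWR ≈ 6.3

λ = v/f = 0.86·c / 511 MHz = 0.505 m
βl = 2π·l/λ = 2π × 0.0897 = 32.3°
tan(βl) = 0.632
Z_in = Z_0·(Z_L + jZ_0·tanβl)/(Z_0 + jZ_L·tanβl) = 48 − j103 Ω
Γ_s = (Z_in − Z_s)/(Z_in + Z_s) = (-2.04 − j103)/(98 − j103), |Γ_s| = 0.726
VSWR = (1 + |Γ_s|)/(1 − |Γ_s|)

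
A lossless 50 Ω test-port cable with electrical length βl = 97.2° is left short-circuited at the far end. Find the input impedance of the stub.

Z_in ≈ −j396 Ω

tan(βl) = -7.92
For a short-circuited stub, Z_in = jZ_0·tan(βl)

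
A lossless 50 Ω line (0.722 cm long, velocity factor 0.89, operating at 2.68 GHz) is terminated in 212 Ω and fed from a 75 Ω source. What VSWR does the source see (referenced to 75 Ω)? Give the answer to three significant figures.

VSWR ≈ 3.54

λ = v/f = 0.89·c / 2.68 GHz = 0.0996 m
βl = 2π·l/λ = 2π × 0.0725 = 26.1°
tan(βl) = 0.49
Z_in = Z_0·(Z_L + jZ_0·tanβl)/(Z_0 + jZ_L·tanβl) = 49.5 − j78.3 Ω
Γ_s = (Z_in − Z_s)/(Z_in + Z_s) = (-25.5 − j78.3)/(124 − j78.3), |Γ_s| = 0.56
VSWR = (1 + |Γ_s|)/(1 − |Γ_s|)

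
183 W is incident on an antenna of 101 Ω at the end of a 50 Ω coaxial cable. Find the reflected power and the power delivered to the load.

Γ = (101 − 50)/(101 + 50) = 0.338
|Γ|² = 0.114
P_refl = |Γ|²·P_inc = 20.9 W, P_del = (1 − |Γ|²)·P_inc = 162 W

P_reflected ≈ 20.9 W; P_delivered ≈ 162 W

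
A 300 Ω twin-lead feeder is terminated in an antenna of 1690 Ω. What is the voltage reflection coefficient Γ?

Γ = 0.698

Γ = (Z_L − Z_0)/(Z_L + Z_0) = (1690 − 300)/(1690 + 300) = 1390/1990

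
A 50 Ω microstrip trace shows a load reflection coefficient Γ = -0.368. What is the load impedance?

Z_L = Z_0·(1 + Γ)/(1 − Γ) = 50·(0.632)/(1.37)

Z_L ≈ 23.1 Ω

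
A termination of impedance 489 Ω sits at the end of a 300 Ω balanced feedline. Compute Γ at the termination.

Γ = (Z_L − Z_0)/(Z_L + Z_0) = (489 − 300)/(489 + 300) = 189/789

Γ = 0.24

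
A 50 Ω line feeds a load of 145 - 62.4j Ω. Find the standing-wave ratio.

Γ = (Z_L − Z_0)/(Z_L + Z_0) = (95 − j62.4)/(195 − j62.4)
|Γ| = 114/205 = 0.555
VSWR = (1 + |Γ|)/(1 − |Γ|) = 1.56/0.445

VSWR ≈ 3.5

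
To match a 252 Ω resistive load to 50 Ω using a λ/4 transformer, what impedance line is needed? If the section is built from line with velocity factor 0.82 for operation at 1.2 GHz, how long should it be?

Z_qwt ≈ 112 Ω; length ≈ 5.12 cm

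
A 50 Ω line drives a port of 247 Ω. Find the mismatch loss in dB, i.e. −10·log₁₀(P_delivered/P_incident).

mismatch loss ≈ 2.52 dB

Γ = (247 − 50)/(247 + 50) = 0.663
|Γ|² = 0.44, so P_del/P_inc = 1 − |Γ|² = 0.56
ML = −10·log₁₀(1 − |Γ|²)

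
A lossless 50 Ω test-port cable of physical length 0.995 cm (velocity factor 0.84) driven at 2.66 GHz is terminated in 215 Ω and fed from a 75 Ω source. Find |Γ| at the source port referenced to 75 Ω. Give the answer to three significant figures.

|Γ| ≈ 0.619

λ = v/f = 0.84·c / 2.66 GHz = 0.0947 m
βl = 2π·l/λ = 2π × 0.105 = 37.8°
tan(βl) = 0.776
Z_in = Z_0·(Z_L + jZ_0·tanβl)/(Z_0 + jZ_L·tanβl) = 28.4 − j55.9 Ω
Γ_s = (Z_in − Z_s)/(Z_in + Z_s) = (-46.6 − j55.9)/(103 − j55.9), |Γ_s| = 0.619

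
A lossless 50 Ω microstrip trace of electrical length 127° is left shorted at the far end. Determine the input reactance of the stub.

tan(βl) = -1.33
For a shorted stub, Z_in = jZ_0·tan(βl)

X_in ≈ -66.4 Ω (capacitive)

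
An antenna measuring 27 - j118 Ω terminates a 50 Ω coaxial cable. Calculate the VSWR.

Γ = (Z_L − Z_0)/(Z_L + Z_0) = (-23 − j118)/(77 − j118)
|Γ| = 120/141 = 0.853
VSWR = (1 + |Γ|)/(1 − |Γ|) = 1.85/0.147

VSWR ≈ 12.6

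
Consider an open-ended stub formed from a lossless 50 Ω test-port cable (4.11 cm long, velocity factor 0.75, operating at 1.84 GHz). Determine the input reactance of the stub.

X_in ≈ 30 Ω (inductive)

λ = v/f = 0.75·c / 1.84 GHz = 0.122 m
βl = 2π·l/λ = 2π × 0.336 = 121°
tan(βl) = -1.66
For an open-ended stub, Z_in = −jZ_0·cot(βl) = −jZ_0/tan(βl)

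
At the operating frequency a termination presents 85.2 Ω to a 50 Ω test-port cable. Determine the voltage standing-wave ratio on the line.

VSWR ≈ 1.7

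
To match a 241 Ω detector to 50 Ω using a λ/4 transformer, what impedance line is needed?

Z_qwt ≈ 110 Ω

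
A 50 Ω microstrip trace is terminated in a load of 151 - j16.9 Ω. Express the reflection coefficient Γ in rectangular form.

Γ ≈ 0.506 − j0.0415

Γ = (Z_L − Z_0)/(Z_L + Z_0) = (101 − j16.9)/(201 − j16.9)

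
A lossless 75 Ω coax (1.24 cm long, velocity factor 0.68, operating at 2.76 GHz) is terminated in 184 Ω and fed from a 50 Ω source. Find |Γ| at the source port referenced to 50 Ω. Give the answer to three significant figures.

|Γ| ≈ 0.377

λ = v/f = 0.68·c / 2.76 GHz = 0.0739 m
βl = 2π·l/λ = 2π × 0.168 = 60.4°
tan(βl) = 1.76
Z_in = Z_0·(Z_L + jZ_0·tanβl)/(Z_0 + jZ_L·tanβl) = 38.4 − j33.7 Ω
Γ_s = (Z_in − Z_s)/(Z_in + Z_s) = (-11.6 − j33.7)/(88.4 − j33.7), |Γ_s| = 0.377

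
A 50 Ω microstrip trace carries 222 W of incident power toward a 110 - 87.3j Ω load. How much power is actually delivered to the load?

|Γ| = |(60 − j87.3)/(160 − j87.3)| = 0.581
|Γ|² = 0.338
P_refl = |Γ|²·P_inc = 75 W, P_del = (1 − |Γ|²)·P_inc = 147 W

P_delivered ≈ 147 W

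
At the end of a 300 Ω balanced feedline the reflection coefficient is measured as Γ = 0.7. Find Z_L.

Z_L = Z_0·(1 + Γ)/(1 − Γ) = 300·(1.7)/(0.3)

Z_L ≈ 1700 Ω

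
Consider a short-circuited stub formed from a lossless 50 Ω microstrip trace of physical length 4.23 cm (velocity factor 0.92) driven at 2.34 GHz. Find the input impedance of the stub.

λ = v/f = 0.92·c / 2.34 GHz = 0.118 m
βl = 2π·l/λ = 2π × 0.359 = 129°
tan(βl) = -1.23
For a short-circuited stub, Z_in = jZ_0·tan(βl)

Z_in ≈ −j61.5 Ω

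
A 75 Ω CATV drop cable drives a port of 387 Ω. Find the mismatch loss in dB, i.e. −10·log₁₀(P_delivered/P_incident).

mismatch loss ≈ 2.64 dB

Γ = (387 − 75)/(387 + 75) = 0.675
|Γ|² = 0.456, so P_del/P_inc = 1 − |Γ|² = 0.544
ML = −10·log₁₀(1 − |Γ|²)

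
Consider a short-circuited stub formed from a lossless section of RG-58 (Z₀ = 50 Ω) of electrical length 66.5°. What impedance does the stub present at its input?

tan(βl) = 2.3
For a short-circuited stub, Z_in = jZ_0·tan(βl)

Z_in ≈ +j115 Ω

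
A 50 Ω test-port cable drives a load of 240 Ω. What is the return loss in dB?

RL ≈ 3.67 dB

Γ = (240 − 50)/(240 + 50) = 0.655
RL = −20·log₁₀|Γ| = −20·log₁₀(0.655)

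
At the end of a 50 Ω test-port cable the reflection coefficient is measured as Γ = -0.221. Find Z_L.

Z_L = Z_0·(1 + Γ)/(1 − Γ) = 50·(0.779)/(1.22)

Z_L ≈ 31.9 Ω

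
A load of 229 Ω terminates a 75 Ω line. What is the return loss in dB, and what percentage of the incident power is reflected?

Γ = (229 − 75)/(229 + 75) = 0.507
RL = −20·log₁₀(0.507) = 5.91 dB
P_refl/P_inc = |Γ|² = 0.257

RL ≈ 5.91 dB; 25.7% of incident power reflected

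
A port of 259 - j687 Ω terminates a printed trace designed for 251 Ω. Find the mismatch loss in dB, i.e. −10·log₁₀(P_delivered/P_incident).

Γ = (8 − j687)/(510 − j687), |Γ| = 0.803
|Γ|² = 0.645, so P_del/P_inc = 1 − |Γ|² = 0.355
ML = −10·log₁₀(1 − |Γ|²)

mismatch loss ≈ 4.5 dB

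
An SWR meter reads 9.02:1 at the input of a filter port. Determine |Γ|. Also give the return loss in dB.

|Γ| = (S − 1)/(S + 1) = (9.02 − 1)/(9.02 + 1) = 8.02/10
RL = −20·log₁₀|Γ| = −20·log₁₀(0.8)

|Γ| ≈ 0.8; return loss ≈ 1.93 dB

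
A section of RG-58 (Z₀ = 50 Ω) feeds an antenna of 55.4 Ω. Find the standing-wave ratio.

VSWR ≈ 1.11

Γ = (55.4 − 50)/(55.4 + 50) = 0.0512
VSWR = (1 + 0.0512)/(1 − 0.0512)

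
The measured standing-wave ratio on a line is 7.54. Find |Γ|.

|Γ| ≈ 0.766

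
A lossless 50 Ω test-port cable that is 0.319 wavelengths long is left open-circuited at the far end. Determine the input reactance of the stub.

X_in ≈ 23.1 Ω (inductive)

βl = 2π × 0.319 = 115°
tan(βl) = -2.16
For an open-circuited stub, Z_in = −jZ_0·cot(βl) = −jZ_0/tan(βl)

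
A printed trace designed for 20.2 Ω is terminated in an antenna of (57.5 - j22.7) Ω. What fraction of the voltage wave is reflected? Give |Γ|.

|Γ| ≈ 0.539

Γ = (Z_L − Z_0)/(Z_L + Z_0) = (37.3 − j22.7)/(77.7 − j22.7)
|Γ| = 43.7/80.9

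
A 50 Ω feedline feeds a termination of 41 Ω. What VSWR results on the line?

VSWR ≈ 1.22

For a purely resistive load, VSWR = R_L/Z_0 or Z_0/R_L (whichever > 1) = 50/41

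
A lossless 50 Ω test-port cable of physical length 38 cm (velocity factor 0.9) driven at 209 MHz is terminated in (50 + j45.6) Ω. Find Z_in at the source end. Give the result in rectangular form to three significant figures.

Z_in ≈ 22.2 − j12.4 Ω

λ = v/f = 0.9·c / 209 MHz = 1.29 m
βl = 2π·l/λ = 2π × 0.294 = 106°
tan(βl) = tan(106°) = -3.51
Z_in = Z_0·(Z_L + jZ_0·tanβl)/(Z_0 + jZ_L·tanβl)
     = 50·(50 − j130)/(210 − j176)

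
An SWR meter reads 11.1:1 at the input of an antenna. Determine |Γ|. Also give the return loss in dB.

|Γ| = (S − 1)/(S + 1) = (11.1 − 1)/(11.1 + 1) = 10.1/12.1
RL = −20·log₁₀|Γ| = −20·log₁₀(0.835)

|Γ| ≈ 0.835; return loss ≈ 1.57 dB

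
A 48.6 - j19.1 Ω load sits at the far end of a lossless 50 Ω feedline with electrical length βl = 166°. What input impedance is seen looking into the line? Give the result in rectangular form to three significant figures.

tan(βl) = tan(166°) = -0.249
Z_in = Z_0·(Z_L + jZ_0·tanβl)/(Z_0 + jZ_L·tanβl)
     = 50·(48.6 − j31.6)/(45.2 − j12.1)

Z_in ≈ 58.8 − j19.1 Ω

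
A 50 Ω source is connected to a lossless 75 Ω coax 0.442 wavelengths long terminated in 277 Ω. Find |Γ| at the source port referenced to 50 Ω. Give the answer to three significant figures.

|Γ| ≈ 0.676

βl = 2π × 0.442 = 159°
tan(βl) = -0.381
Z_in = Z_0·(Z_L + jZ_0·tanβl)/(Z_0 + jZ_L·tanβl) = 106 + j121 Ω
Γ_s = (Z_in − Z_s)/(Z_in + Z_s) = (56.3 + j121)/(156 + j121), |Γ_s| = 0.676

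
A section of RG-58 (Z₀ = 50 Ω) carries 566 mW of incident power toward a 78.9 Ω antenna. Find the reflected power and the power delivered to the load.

P_reflected ≈ 28.5 mW; P_delivered ≈ 538 mW

Γ = (78.9 − 50)/(78.9 + 50) = 0.224
|Γ|² = 0.0503
P_refl = |Γ|²·P_inc = 28.5 mW, P_del = (1 − |Γ|²)·P_inc = 538 mW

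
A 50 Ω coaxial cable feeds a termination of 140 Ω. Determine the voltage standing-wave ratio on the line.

Γ = (140 − 50)/(140 + 50) = 0.474
VSWR = (1 + 0.474)/(1 − 0.474)

VSWR ≈ 2.8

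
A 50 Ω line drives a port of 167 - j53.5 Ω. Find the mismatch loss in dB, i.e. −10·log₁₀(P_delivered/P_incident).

mismatch loss ≈ 1.75 dB

Γ = (117 − j53.5)/(217 − j53.5), |Γ| = 0.576
|Γ|² = 0.331, so P_del/P_inc = 1 − |Γ|² = 0.669
ML = −10·log₁₀(1 − |Γ|²)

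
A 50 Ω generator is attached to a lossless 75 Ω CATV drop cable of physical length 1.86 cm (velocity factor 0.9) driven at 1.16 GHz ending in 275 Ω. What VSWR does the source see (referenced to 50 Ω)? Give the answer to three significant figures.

VSWR ≈ 4.82

λ = v/f = 0.9·c / 1.16 GHz = 0.233 m
βl = 2π·l/λ = 2π × 0.0799 = 28.8°
tan(βl) = 0.549
Z_in = Z_0·(Z_L + jZ_0·tanβl)/(Z_0 + jZ_L·tanβl) = 70.8 − j101 Ω
Γ_s = (Z_in − Z_s)/(Z_in + Z_s) = (20.8 − j101)/(121 − j101), |Γ_s| = 0.656
VSWR = (1 + |Γ_s|)/(1 − |Γ_s|)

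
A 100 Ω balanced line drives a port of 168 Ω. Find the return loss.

Γ = (168 − 100)/(168 + 100) = 0.254
RL = −20·log₁₀|Γ| = −20·log₁₀(0.254)

RL ≈ 11.9 dB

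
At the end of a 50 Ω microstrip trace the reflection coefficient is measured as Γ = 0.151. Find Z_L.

Z_L = Z_0·(1 + Γ)/(1 − Γ) = 50·(1.15)/(0.849)

Z_L ≈ 67.8 Ω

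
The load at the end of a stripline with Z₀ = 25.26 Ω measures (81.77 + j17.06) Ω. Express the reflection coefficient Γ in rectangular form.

Γ ≈ 0.54 + j0.0734

Γ = (Z_L − Z_0)/(Z_L + Z_0) = (56.51 + j17.06)/(107 + j17.06)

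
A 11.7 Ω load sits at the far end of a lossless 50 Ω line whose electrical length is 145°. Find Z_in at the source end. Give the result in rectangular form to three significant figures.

tan(βl) = tan(145°) = -0.7
Z_in = Z_0·(Z_L + jZ_0·tanβl)/(Z_0 + jZ_L·tanβl)
     = 50·(11.7 − j35)/(50 − j8.19)

Z_in ≈ 17 − j32.2 Ω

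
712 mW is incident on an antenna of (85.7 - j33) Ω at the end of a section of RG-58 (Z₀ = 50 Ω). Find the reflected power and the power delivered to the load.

P_reflected ≈ 86.3 mW; P_delivered ≈ 626 mW

|Γ| = |(35.7 − j33)/(135.7 − j33)| = 0.348
|Γ|² = 0.121
P_refl = |Γ|²·P_inc = 86.3 mW, P_del = (1 − |Γ|²)·P_inc = 626 mW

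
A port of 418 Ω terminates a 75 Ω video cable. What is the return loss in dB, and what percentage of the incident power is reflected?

Γ = (418 − 75)/(418 + 75) = 0.696
RL = −20·log₁₀(0.696) = 3.15 dB
P_refl/P_inc = |Γ|² = 0.484

RL ≈ 3.15 dB; 48.4% of incident power reflected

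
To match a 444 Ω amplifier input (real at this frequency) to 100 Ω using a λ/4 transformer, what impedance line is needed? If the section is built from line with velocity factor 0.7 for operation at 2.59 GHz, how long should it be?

Z_qwt = √(Z_0·R_L) = √(100 × 444) = √44400
λ = 0.7·c/f = 0.0811 m, so l = λ/4 = 0.0203 m

Z_qwt ≈ 211 Ω; length ≈ 2.03 cm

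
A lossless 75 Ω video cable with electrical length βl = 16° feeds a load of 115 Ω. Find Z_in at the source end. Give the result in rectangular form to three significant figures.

Z_in ≈ 104 − j24.3 Ω

tan(βl) = tan(16°) = 0.287
Z_in = Z_0·(Z_L + jZ_0·tanβl)/(Z_0 + jZ_L·tanβl)
     = 75·(115 + j21.5)/(75 + j33)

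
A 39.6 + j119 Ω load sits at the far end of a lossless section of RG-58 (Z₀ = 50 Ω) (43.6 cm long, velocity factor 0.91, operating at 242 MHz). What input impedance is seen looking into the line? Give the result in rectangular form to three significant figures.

λ = v/f = 0.91·c / 242 MHz = 1.13 m
βl = 2π·l/λ = 2π × 0.386 = 139°
tan(βl) = tan(139°) = -0.865
Z_in = Z_0·(Z_L + jZ_0·tanβl)/(Z_0 + jZ_L·tanβl)
     = 50·(39.6 + j75.7)/(153 − j34.3)

Z_in ≈ 7.05 + j26.3 Ω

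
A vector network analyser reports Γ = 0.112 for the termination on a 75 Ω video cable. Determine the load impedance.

Z_L ≈ 93.9 Ω

Z_L = Z_0·(1 + Γ)/(1 − Γ) = 75·(1.11)/(0.888)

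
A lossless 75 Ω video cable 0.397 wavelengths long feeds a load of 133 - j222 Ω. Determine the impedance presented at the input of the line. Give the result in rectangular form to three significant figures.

Z_in ≈ 62.8 + j157 Ω

βl = 2π × 0.397 = 143°
tan(βl) = tan(143°) = -0.756
Z_in = Z_0·(Z_L + jZ_0·tanβl)/(Z_0 + jZ_L·tanβl)
     = 75·(133 − j279)/(-92.8 − j101)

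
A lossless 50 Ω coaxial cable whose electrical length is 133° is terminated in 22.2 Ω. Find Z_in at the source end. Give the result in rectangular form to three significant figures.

Z_in ≈ 38.9 − j35.1 Ω

tan(βl) = tan(133°) = -1.07
Z_in = Z_0·(Z_L + jZ_0·tanβl)/(Z_0 + jZ_L·tanβl)
     = 50·(22.2 − j53.6)/(50 − j23.8)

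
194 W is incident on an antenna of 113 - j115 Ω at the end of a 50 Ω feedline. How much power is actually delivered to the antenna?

|Γ| = |(63 − j115)/(163 − j115)| = 0.657
|Γ|² = 0.432
P_refl = |Γ|²·P_inc = 83.8 W, P_del = (1 − |Γ|²)·P_inc = 110 W

P_delivered ≈ 110 W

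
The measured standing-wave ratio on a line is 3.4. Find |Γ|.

|Γ| ≈ 0.545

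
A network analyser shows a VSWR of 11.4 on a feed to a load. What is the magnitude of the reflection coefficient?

|Γ| = (S − 1)/(S + 1) = (11.4 − 1)/(11.4 + 1) = 10.4/12.4

|Γ| ≈ 0.839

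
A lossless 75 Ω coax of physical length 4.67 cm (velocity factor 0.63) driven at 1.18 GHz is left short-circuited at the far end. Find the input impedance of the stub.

Z_in ≈ −j281 Ω

λ = v/f = 0.63·c / 1.18 GHz = 0.16 m
βl = 2π·l/λ = 2π × 0.292 = 105°
tan(βl) = -3.74
For a short-circuited stub, Z_in = jZ_0·tan(βl)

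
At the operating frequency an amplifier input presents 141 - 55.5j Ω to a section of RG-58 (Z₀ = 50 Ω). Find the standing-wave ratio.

Γ = (Z_L − Z_0)/(Z_L + Z_0) = (91 − j55.5)/(191 − j55.5)
|Γ| = 107/199 = 0.536
VSWR = (1 + |Γ|)/(1 − |Γ|) = 1.54/0.464

VSWR ≈ 3.31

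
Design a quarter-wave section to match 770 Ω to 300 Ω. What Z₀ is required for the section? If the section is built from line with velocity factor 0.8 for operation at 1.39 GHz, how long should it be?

Z_qwt = √(Z_0·R_L) = √(300 × 770) = √231000
λ = 0.8·c/f = 0.173 m, so l = λ/4 = 0.0432 m

Z_qwt ≈ 481 Ω; length ≈ 4.32 cm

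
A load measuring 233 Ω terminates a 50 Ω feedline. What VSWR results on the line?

VSWR ≈ 4.66

For a purely resistive load, VSWR = R_L/Z_0 or Z_0/R_L (whichever > 1) = 233/50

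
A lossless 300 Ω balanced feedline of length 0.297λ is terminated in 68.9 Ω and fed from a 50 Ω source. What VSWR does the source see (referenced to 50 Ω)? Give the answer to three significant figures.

VSWR ≈ 24.1

βl = 2π × 0.297 = 107°
tan(βl) = -3.29
Z_in = Z_0·(Z_L + jZ_0·tanβl)/(Z_0 + jZ_L·tanβl) = 518 − j595 Ω
Γ_s = (Z_in − Z_s)/(Z_in + Z_s) = (468 − j595)/(568 − j595), |Γ_s| = 0.92
VSWR = (1 + |Γ_s|)/(1 − |Γ_s|)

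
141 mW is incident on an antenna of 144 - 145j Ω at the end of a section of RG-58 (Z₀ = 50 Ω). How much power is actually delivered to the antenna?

|Γ| = |(94 − j145)/(194 − j145)| = 0.713
|Γ|² = 0.509
P_refl = |Γ|²·P_inc = 71.8 mW, P_del = (1 − |Γ|²)·P_inc = 69.2 mW

P_delivered ≈ 69.2 mW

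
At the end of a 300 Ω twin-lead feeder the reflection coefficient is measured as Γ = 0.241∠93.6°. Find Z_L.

Z_L ≈ 260 + j133 Ω

Z_L = Z_0·(1 + Γ)/(1 − Γ) = 300·(0.985 + j0.241)/(1.02 − j0.241)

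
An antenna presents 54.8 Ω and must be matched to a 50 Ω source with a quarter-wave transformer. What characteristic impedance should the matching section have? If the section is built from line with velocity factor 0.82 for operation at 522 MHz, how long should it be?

Z_qwt ≈ 52.3 Ω; length ≈ 11.8 cm

Z_qwt = √(Z_0·R_L) = √(50 × 54.8) = √2740
λ = 0.82·c/f = 0.471 m, so l = λ/4 = 0.118 m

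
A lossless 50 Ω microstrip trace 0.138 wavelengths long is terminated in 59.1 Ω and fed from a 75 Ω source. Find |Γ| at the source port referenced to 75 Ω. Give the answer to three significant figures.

|Γ| ≈ 0.228

βl = 2π × 0.138 = 49.7°
tan(βl) = 1.18
Z_in = Z_0·(Z_L + jZ_0·tanβl)/(Z_0 + jZ_L·tanβl) = 48 − j7.96 Ω
Γ_s = (Z_in − Z_s)/(Z_in + Z_s) = (-27 − j7.96)/(123 − j7.96), |Γ_s| = 0.228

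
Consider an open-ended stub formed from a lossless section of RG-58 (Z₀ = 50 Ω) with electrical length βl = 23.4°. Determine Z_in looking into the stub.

tan(βl) = 0.433
For an open-ended stub, Z_in = −jZ_0·cot(βl) = −jZ_0/tan(βl)

Z_in ≈ −j116 Ω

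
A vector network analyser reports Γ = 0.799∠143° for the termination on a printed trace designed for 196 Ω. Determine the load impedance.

Z_L = Z_0·(1 + Γ)/(1 − Γ) = 196·(0.362 + j0.481)/(1.64 − j0.481)

Z_L ≈ 24.3 + j64.7 Ω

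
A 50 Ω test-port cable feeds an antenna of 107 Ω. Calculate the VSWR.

VSWR ≈ 2.14

For a purely resistive load, VSWR = R_L/Z_0 or Z_0/R_L (whichever > 1) = 107/50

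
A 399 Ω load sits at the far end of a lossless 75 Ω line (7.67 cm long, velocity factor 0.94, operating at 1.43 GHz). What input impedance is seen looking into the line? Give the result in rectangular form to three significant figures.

Z_in ≈ 32.5 + j82.2 Ω

λ = v/f = 0.94·c / 1.43 GHz = 0.197 m
βl = 2π·l/λ = 2π × 0.389 = 140°
tan(βl) = tan(140°) = -0.839
Z_in = Z_0·(Z_L + jZ_0·tanβl)/(Z_0 + jZ_L·tanβl)
     = 75·(399 − j62.9)/(75 − j335)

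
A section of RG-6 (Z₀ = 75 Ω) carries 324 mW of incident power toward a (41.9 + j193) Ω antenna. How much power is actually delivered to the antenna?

|Γ| = |(-33.1 + j193)/(116.9 + j193)| = 0.868
|Γ|² = 0.753
P_refl = |Γ|²·P_inc = 244 mW, P_del = (1 − |Γ|²)·P_inc = 80 mW

P_delivered ≈ 80 mW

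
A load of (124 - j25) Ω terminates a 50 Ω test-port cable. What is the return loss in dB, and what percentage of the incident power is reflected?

RL ≈ 7.05 dB; 19.7% of incident power reflected

Γ = (74 − j25)/(174 − j25), |Γ| = 0.444
RL = −20·log₁₀(0.444) = 7.05 dB
P_refl/P_inc = |Γ|² = 0.197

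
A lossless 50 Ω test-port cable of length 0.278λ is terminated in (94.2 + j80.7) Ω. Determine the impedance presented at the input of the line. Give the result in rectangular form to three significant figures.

βl = 2π × 0.278 = 100°
tan(βl) = tan(100°) = -5.63
Z_in = Z_0·(Z_L + jZ_0·tanβl)/(Z_0 + jZ_L·tanβl)
     = 50·(94.2 − j201)/(504 − j530)

Z_in ≈ 14.4 − j4.78 Ω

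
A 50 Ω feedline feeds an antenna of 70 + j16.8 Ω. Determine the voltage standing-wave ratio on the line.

VSWR ≈ 1.55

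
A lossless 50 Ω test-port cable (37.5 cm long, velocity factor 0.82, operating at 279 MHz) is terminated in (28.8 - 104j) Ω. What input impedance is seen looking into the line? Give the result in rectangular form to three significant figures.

Z_in ≈ 410 + j176 Ω

λ = v/f = 0.82·c / 279 MHz = 0.882 m
βl = 2π·l/λ = 2π × 0.425 = 153°
tan(βl) = tan(153°) = -0.507
Z_in = Z_0·(Z_L + jZ_0·tanβl)/(Z_0 + jZ_L·tanβl)
     = 50·(28.8 − j129)/(-2.74 − j14.6)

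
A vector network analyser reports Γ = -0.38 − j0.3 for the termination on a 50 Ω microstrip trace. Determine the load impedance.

Z_L ≈ 19.2 − j15 Ω

Z_L = Z_0·(1 + Γ)/(1 − Γ) = 50·(0.62 − j0.3)/(1.38 + j0.3)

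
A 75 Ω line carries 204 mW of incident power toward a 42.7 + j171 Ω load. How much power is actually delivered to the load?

P_delivered ≈ 60.6 mW

|Γ| = |(-32.3 + j171)/(117.7 + j171)| = 0.838
|Γ|² = 0.703
P_refl = |Γ|²·P_inc = 143 mW, P_del = (1 − |Γ|²)·P_inc = 60.6 mW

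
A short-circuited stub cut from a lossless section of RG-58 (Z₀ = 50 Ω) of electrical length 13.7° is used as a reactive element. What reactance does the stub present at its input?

tan(βl) = 0.244
For a short-circuited stub, Z_in = jZ_0·tan(βl)

X_in ≈ 12.2 Ω (inductive)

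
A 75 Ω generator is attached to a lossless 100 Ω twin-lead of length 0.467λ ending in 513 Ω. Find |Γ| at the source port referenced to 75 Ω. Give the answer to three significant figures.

βl = 2π × 0.467 = 168°
tan(βl) = -0.21
Z_in = Z_0·(Z_L + jZ_0·tanβl)/(Z_0 + jZ_L·tanβl) = 247 + j246 Ω
Γ_s = (Z_in − Z_s)/(Z_in + Z_s) = (172 + j246)/(322 + j246), |Γ_s| = 0.741

|Γ| ≈ 0.741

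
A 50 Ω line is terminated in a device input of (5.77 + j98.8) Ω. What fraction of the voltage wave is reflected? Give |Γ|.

|Γ| ≈ 0.954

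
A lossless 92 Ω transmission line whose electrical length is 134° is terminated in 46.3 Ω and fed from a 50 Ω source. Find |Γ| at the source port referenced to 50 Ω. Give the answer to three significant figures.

tan(βl) = -1.04
Z_in = Z_0·(Z_L + jZ_0·tanβl)/(Z_0 + jZ_L·tanβl) = 75.5 − j55.9 Ω
Γ_s = (Z_in − Z_s)/(Z_in + Z_s) = (25.5 − j55.9)/(125 − j55.9), |Γ_s| = 0.447

|Γ| ≈ 0.447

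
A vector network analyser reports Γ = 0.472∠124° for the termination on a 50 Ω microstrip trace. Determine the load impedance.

Z_L ≈ 22.2 + j22.4 Ω

Z_L = Z_0·(1 + Γ)/(1 − Γ) = 50·(0.736 + j0.391)/(1.26 − j0.391)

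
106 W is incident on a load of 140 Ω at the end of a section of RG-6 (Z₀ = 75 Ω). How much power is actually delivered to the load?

P_delivered ≈ 96.3 W

Γ = (140 − 75)/(140 + 75) = 0.302
|Γ|² = 0.0914
P_refl = |Γ|²·P_inc = 9.69 W, P_del = (1 − |Γ|²)·P_inc = 96.3 W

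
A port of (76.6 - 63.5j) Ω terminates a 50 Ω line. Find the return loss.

RL ≈ 6.27 dB

Γ = (26.6 − j63.5)/(126.6 − j63.5), |Γ| = 0.486
RL = −20·log₁₀|Γ| = −20·log₁₀(0.486)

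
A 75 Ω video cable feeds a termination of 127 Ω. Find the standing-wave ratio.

VSWR ≈ 1.69

For a purely resistive load, VSWR = R_L/Z_0 or Z_0/R_L (whichever > 1) = 127/75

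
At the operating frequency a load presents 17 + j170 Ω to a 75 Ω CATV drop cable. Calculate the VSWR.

VSWR ≈ 27.3

Γ = (Z_L − Z_0)/(Z_L + Z_0) = (-58 + j170)/(92 + j170)
|Γ| = 180/193 = 0.929
VSWR = (1 + |Γ|)/(1 − |Γ|) = 1.93/0.0708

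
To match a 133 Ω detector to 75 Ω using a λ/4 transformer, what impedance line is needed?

Z_qwt ≈ 99.9 Ω

Z_qwt = √(Z_0·R_L) = √(75 × 133) = √9975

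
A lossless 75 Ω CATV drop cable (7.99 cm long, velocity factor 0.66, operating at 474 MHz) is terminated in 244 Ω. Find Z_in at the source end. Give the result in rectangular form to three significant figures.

Z_in ≈ 26.1 − j25.9 Ω

λ = v/f = 0.66·c / 474 MHz = 0.418 m
βl = 2π·l/λ = 2π × 0.191 = 68.9°
tan(βl) = tan(68.9°) = 2.59
Z_in = Z_0·(Z_L + jZ_0·tanβl)/(Z_0 + jZ_L·tanβl)
     = 75·(244 + j194)/(75 + j631)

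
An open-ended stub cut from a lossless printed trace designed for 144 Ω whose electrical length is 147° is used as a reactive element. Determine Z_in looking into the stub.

tan(βl) = -0.649
For an open-ended stub, Z_in = −jZ_0·cot(βl) = −jZ_0/tan(βl)

Z_in ≈ +j222 Ω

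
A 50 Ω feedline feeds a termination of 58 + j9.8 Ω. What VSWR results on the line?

Γ = (Z_L − Z_0)/(Z_L + Z_0) = (8 + j9.8)/(108 + j9.8)
|Γ| = 12.7/108 = 0.117
VSWR = (1 + |Γ|)/(1 − |Γ|) = 1.12/0.883

VSWR ≈ 1.26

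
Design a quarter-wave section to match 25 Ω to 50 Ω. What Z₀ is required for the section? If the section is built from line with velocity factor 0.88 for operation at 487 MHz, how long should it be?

Z_qwt ≈ 35.4 Ω; length ≈ 13.6 cm

Z_qwt = √(Z_0·R_L) = √(50 × 25) = √1250
λ = 0.88·c/f = 0.542 m, so l = λ/4 = 0.136 m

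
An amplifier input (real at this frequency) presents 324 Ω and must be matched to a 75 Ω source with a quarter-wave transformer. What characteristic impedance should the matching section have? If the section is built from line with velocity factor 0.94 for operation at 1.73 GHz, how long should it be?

Z_qwt = √(Z_0·R_L) = √(75 × 324) = √24300
λ = 0.94·c/f = 0.163 m, so l = λ/4 = 0.0408 m

Z_qwt ≈ 156 Ω; length ≈ 4.08 cm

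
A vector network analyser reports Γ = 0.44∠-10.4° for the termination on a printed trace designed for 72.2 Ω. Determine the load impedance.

Z_L ≈ 177 − j35 Ω

Z_L = Z_0·(1 + Γ)/(1 − Γ) = 72.2·(1.43 − j0.0794)/(0.567 + j0.0794)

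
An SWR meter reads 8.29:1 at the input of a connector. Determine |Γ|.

|Γ| ≈ 0.785

|Γ| = (S − 1)/(S + 1) = (8.29 − 1)/(8.29 + 1) = 7.29/9.29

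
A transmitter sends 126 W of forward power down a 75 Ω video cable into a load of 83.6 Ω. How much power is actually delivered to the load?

P_delivered ≈ 126 W

Γ = (83.6 − 75)/(83.6 + 75) = 0.0542
|Γ|² = 0.00294
P_refl = |Γ|²·P_inc = 0.37 W, P_del = (1 − |Γ|²)·P_inc = 126 W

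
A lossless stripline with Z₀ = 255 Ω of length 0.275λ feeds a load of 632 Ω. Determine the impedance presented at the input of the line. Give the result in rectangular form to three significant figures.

βl = 2π × 0.275 = 99°
tan(βl) = tan(99°) = -6.31
Z_in = Z_0·(Z_L + jZ_0·tanβl)/(Z_0 + jZ_L·tanβl)
     = 255·(632 − j1610)/(255 − j3990)

Z_in ≈ 105 + j33.7 Ω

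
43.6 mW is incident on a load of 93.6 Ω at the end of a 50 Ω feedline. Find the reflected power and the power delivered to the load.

P_reflected ≈ 4.02 mW; P_delivered ≈ 39.6 mW

Γ = (93.6 − 50)/(93.6 + 50) = 0.304
|Γ|² = 0.0922
P_refl = |Γ|²·P_inc = 4.02 mW, P_del = (1 − |Γ|²)·P_inc = 39.6 mW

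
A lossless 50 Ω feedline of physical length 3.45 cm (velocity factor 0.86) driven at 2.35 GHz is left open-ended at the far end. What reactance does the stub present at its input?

λ = v/f = 0.86·c / 2.35 GHz = 0.11 m
βl = 2π·l/λ = 2π × 0.314 = 113°
tan(βl) = -2.34
For an open-ended stub, Z_in = −jZ_0·cot(βl) = −jZ_0/tan(βl)

X_in ≈ 21.4 Ω (inductive)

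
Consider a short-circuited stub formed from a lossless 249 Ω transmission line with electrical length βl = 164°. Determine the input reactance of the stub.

X_in ≈ -71.4 Ω (capacitive)

tan(βl) = -0.287
For a short-circuited stub, Z_in = jZ_0·tan(βl)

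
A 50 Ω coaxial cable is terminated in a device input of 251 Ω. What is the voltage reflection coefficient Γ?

Γ = (Z_L − Z_0)/(Z_L + Z_0) = (251 − 50)/(251 + 50) = 201/301

Γ = 0.668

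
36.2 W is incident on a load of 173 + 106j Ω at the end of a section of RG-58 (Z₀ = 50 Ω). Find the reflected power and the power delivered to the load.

P_reflected ≈ 15.7 W; P_delivered ≈ 20.5 W

|Γ| = |(123 + j106)/(223 + j106)| = 0.658
|Γ|² = 0.432
P_refl = |Γ|²·P_inc = 15.7 W, P_del = (1 − |Γ|²)·P_inc = 20.5 W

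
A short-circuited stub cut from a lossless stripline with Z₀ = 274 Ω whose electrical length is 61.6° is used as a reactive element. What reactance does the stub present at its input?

X_in ≈ 507 Ω (inductive)

tan(βl) = 1.85
For a short-circuited stub, Z_in = jZ_0·tan(βl)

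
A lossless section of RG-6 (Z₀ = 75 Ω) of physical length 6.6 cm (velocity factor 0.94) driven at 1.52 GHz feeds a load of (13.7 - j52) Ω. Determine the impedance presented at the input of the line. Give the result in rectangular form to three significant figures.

λ = v/f = 0.94·c / 1.52 GHz = 0.186 m
βl = 2π·l/λ = 2π × 0.356 = 128°
tan(βl) = tan(128°) = -1.28
Z_in = Z_0·(Z_L + jZ_0·tanβl)/(Z_0 + jZ_L·tanβl)
     = 75·(13.7 − j148)/(8.61 − j17.5)

Z_in ≈ 533 − j204 Ω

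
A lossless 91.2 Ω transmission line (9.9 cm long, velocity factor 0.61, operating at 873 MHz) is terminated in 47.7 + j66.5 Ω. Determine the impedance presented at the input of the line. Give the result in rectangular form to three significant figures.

Z_in ≈ 38.4 + j47.8 Ω

λ = v/f = 0.61·c / 873 MHz = 0.21 m
βl = 2π·l/λ = 2π × 0.472 = 170°
tan(βl) = tan(170°) = -0.176
Z_in = Z_0·(Z_L + jZ_0·tanβl)/(Z_0 + jZ_L·tanβl)
     = 91.2·(47.7 + j50.5)/(103 − j8.39)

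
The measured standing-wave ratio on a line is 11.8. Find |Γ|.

|Γ| = (S − 1)/(S + 1) = (11.8 − 1)/(11.8 + 1) = 10.8/12.8

|Γ| ≈ 0.844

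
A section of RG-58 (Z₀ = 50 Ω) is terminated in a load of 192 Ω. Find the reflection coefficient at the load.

Γ = (Z_L − Z_0)/(Z_L + Z_0) = (192 − 50)/(192 + 50) = 142/242

Γ = 0.587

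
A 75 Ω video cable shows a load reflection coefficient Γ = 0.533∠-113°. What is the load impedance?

Z_L = Z_0·(1 + Γ)/(1 − Γ) = 75·(0.792 − j0.491)/(1.21 + j0.491)

Z_L ≈ 31.6 − j43.3 Ω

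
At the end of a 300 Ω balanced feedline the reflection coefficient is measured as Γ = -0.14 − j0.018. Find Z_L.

Z_L = Z_0·(1 + Γ)/(1 − Γ) = 300·(0.86 − j0.018)/(1.14 + j0.018)

Z_L ≈ 226 − j8.31 Ω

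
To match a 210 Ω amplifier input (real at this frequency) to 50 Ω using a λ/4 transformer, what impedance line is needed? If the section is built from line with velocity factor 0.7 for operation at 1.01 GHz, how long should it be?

Z_qwt ≈ 102 Ω; length ≈ 5.2 cm

Z_qwt = √(Z_0·R_L) = √(50 × 210) = √10500
λ = 0.7·c/f = 0.208 m, so l = λ/4 = 0.052 m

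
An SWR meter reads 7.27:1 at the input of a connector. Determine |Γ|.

|Γ| ≈ 0.758

|Γ| = (S − 1)/(S + 1) = (7.27 − 1)/(7.27 + 1) = 6.27/8.27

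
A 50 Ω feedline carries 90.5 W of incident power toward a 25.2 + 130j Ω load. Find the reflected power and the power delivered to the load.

|Γ| = |(-24.8 + j130)/(75.2 + j130)| = 0.881
|Γ|² = 0.777
P_refl = |Γ|²·P_inc = 70.3 W, P_del = (1 − |Γ|²)·P_inc = 20.2 W

P_reflected ≈ 70.3 W; P_delivered ≈ 20.2 W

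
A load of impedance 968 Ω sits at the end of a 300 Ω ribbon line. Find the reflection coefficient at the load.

Γ = 0.527

Γ = (Z_L − Z_0)/(Z_L + Z_0) = (968 − 300)/(968 + 300) = 668/1268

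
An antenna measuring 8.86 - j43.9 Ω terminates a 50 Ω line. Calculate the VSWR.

VSWR ≈ 10.1

Γ = (Z_L − Z_0)/(Z_L + Z_0) = (-41.14 − j43.9)/(58.86 − j43.9)
|Γ| = 60.2/73.4 = 0.819
VSWR = (1 + |Γ|)/(1 − |Γ|) = 1.82/0.181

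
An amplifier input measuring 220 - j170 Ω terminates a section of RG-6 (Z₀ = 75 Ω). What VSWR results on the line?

VSWR ≈ 4.82

Γ = (Z_L − Z_0)/(Z_L + Z_0) = (145 − j170)/(295 − j170)
|Γ| = 223/340 = 0.656
VSWR = (1 + |Γ|)/(1 − |Γ|) = 1.66/0.344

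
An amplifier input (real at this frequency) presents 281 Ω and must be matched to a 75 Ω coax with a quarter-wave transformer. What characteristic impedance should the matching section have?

Z_qwt = √(Z_0·R_L) = √(75 × 281) = √21080

Z_qwt ≈ 145 Ω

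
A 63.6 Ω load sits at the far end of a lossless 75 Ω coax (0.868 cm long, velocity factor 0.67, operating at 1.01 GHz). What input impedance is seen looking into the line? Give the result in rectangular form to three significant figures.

λ = v/f = 0.67·c / 1.01 GHz = 0.199 m
βl = 2π·l/λ = 2π × 0.0436 = 15.7°
tan(βl) = tan(15.7°) = 0.281
Z_in = Z_0·(Z_L + jZ_0·tanβl)/(Z_0 + jZ_L·tanβl)
     = 75·(63.6 + j21.1)/(75 + j17.9)

Z_in ≈ 64.9 + j5.6 Ω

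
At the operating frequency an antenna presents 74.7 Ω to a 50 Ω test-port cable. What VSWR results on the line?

VSWR ≈ 1.49

Γ = (74.7 − 50)/(74.7 + 50) = 0.198
VSWR = (1 + 0.198)/(1 − 0.198)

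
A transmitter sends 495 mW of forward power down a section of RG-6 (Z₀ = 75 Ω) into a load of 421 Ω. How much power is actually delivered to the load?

P_delivered ≈ 254 mW

Γ = (421 − 75)/(421 + 75) = 0.698
|Γ|² = 0.487
P_refl = |Γ|²·P_inc = 241 mW, P_del = (1 − |Γ|²)·P_inc = 254 mW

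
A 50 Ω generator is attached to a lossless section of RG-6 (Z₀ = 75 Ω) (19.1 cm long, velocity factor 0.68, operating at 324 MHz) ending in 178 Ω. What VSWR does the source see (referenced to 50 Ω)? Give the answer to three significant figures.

VSWR ≈ 1.85

λ = v/f = 0.68·c / 324 MHz = 0.63 m
βl = 2π·l/λ = 2π × 0.303 = 109°
tan(βl) = -2.87
Z_in = Z_0·(Z_L + jZ_0·tanβl)/(Z_0 + jZ_L·tanβl) = 34.7 + j21 Ω
Γ_s = (Z_in − Z_s)/(Z_in + Z_s) = (-15.3 + j21)/(84.7 + j21), |Γ_s| = 0.298
VSWR = (1 + |Γ_s|)/(1 − |Γ_s|)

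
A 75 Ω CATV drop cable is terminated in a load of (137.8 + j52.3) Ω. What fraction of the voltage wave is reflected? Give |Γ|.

Γ = (Z_L − Z_0)/(Z_L + Z_0) = (62.8 + j52.3)/(212.8 + j52.3)
|Γ| = 81.7/219

|Γ| ≈ 0.373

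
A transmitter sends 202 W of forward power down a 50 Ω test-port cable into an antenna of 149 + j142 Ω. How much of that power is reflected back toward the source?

P_reflected ≈ 101 W

|Γ| = |(99 + j142)/(199 + j142)| = 0.708
|Γ|² = 0.501
P_refl = |Γ|²·P_inc = 101 W, P_del = (1 − |Γ|²)·P_inc = 101 W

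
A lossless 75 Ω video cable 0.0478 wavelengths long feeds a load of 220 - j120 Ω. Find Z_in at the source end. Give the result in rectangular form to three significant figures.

Z_in ≈ 78.7 − j113 Ω

βl = 2π × 0.0478 = 17.2°
tan(βl) = tan(17.2°) = 0.31
Z_in = Z_0·(Z_L + jZ_0·tanβl)/(Z_0 + jZ_L·tanβl)
     = 75·(220 − j96.8)/(112 + j68.1)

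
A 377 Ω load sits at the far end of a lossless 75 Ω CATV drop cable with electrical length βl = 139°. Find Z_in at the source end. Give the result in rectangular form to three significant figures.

tan(βl) = tan(139°) = -0.869
Z_in = Z_0·(Z_L + jZ_0·tanβl)/(Z_0 + jZ_L·tanβl)
     = 75·(377 − j65.2)/(75 − j328)

Z_in ≈ 32.9 + j78.7 Ω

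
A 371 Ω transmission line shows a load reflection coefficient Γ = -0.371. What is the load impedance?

Z_L = Z_0·(1 + Γ)/(1 − Γ) = 371·(0.629)/(1.37)

Z_L ≈ 170 Ω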